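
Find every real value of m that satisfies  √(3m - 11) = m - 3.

m = 4 or m = 5

Square both sides: 3m - 11 = (m - 3)².
Expand and rearrange: m² - 9m + 20 = 0.
Solving gives m = 5 or m = 4.
Check each candidate in the original equation:
  m = 5: √(4) = 2, while m - 3 = 2 — valid.
  m = 4: √(1) = 1, while m - 3 = 1 — valid.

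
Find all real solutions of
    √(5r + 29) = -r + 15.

Square both sides: 5r + 29 = (-r + 15)².
Expand and rearrange: r² - 35r + 196 = 0.
Solving gives r = 28 or r = 7.
Check each candidate in the original equation:
  r = 28: √(169) = 13, while -r + 15 = -13 — extraneous.
  r = 7: √(64) = 8, while -r + 15 = 8 — valid.

r = 7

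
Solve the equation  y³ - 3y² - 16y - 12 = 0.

Possible rational roots are divisors of -12. Testing y = -2 gives 0, so (y + 2) is a factor.
Divide: y³ - 3y² - 16y - 12 = (y + 2)(y² - 5y - 6).
Factor the quadratic: y = 6 or y = -1.

y = -2 or y = -1 or y = 6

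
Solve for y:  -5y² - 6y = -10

Rearrange to standard form: -5y² - 6y + 10 = 0.
Discriminant: (-6)² − 4·(-5)·10 = 236.
Quadratic formula: y = (6 ± √236) / (-10).
So y = -√(59)/5 - 3/5 ≈ -2.1362 or y = -3/5 + √(59)/5 ≈ 0.9362.

y = -2.1362 or y = 0.9362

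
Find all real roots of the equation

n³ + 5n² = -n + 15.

n = -3.4495 or n = -3 or n = 1.4495

Rearrange: n³ + 5n² + n - 15 = 0.
Possible rational roots are divisors of -15. Testing n = -3 gives 0, so (n + 3) is a factor.
Divide: n³ + 5n² + n - 15 = (n + 3)(n² + 2n - 5).
Apply the quadratic formula to n² + 2n - 5 = 0: n = (-2 ± √24)/2, i.e. n ≈ 1.4495 or n ≈ -3.4495.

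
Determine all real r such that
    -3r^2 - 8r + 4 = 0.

Discriminant: (-8)^2 - 4*(-3)*4 = 112.
Quadratic formula: r = (8 +/- sqrt(112)) / (-6).
So r = -2*sqrt(7)/3 - 4/3 ~= -3.0972 or r = -4/3 + 2*sqrt(7)/3 ~= 0.4305.

r = -3.0972 or r = 0.4305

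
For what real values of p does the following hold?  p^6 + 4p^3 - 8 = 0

p = -1.7613 or p = 1.1355

Let u = p^3. The equation becomes u^2 + 4u - 8 = 0.
By the quadratic formula, u = -2 + 2*sqrt(3) or u = -2*sqrt(3) - 2.
p^3 = -2 + 2*sqrt(3) gives p = (-2 + 2*sqrt(3))^(1/3) ~= 1.1355.
p^3 = -2*sqrt(3) - 2 gives p = -(2 + 2*sqrt(3))^(1/3) ~= -1.7613.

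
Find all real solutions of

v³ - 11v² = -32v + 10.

Rearrange: v³ - 11v² + 32v - 10 = 0.
Possible rational roots are divisors of -10. Testing v = 5 gives 0, so (v - 5) is a factor.
Divide: v³ - 11v² + 32v - 10 = (v - 5)(v² - 6v + 2).
Apply the quadratic formula to v² - 6v + 2 = 0: v = (6 ± √28)/2, i.e. v ≈ 5.6458 or v ≈ 0.3542.

v = 0.3542 or v = 5 or v = 5.6458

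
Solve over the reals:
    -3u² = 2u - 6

Rearrange to standard form: -3u² - 2u + 6 = 0.
Discriminant: (-2)² − 4·(-3)·6 = 76.
Quadratic formula: u = (2 ± √76) / (-6).
So u = -√(19)/3 - 1/3 ≈ -1.7863 or u = -1/3 + √(19)/3 ≈ 1.1196.

u = -1.7863 or u = 1.1196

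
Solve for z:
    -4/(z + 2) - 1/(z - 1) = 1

Multiply both sides by (z + 2)(z - 1):
-4(z - 1) - (z + 2) = (z + 2)(z - 1).
Expand and collect terms: z^2 + 6z - 4 = 0.
By the quadratic formula, z = (-6 +/- sqrt(52)) / 2, so z ~= 0.6056 or z ~= -6.6056.
Neither value makes a denominator zero (z != -2, z != 1), so both are valid.

z = -6.6056 or z = 0.6056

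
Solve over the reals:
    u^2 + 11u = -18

u = -9 or u = -2

Bring every term to one side: u^2 + 11u + 18 = 0.
Factor: (u + 9)(u + 2) = 0.
So u = -9 or u = -2.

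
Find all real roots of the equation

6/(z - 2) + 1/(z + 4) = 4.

Multiply both sides by (z - 2)(z + 4):
6(z + 4) + (z - 2) = 4(z - 2)(z + 4).
Expand and collect terms: 4z^2 + z - 54 = 0.
By the quadratic formula, z = (-1 +/- sqrt(865)) / 8, so z ~= 3.5514 or z ~= -3.8014.
Neither value makes a denominator zero (z != 2, z != -4), so both are valid.

z = -3.8014 or z = 3.5514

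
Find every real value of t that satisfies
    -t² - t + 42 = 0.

Factor: -1(t - 6)(t + 7) = 0.
So t = 6 or t = -7.

t = -7 or t = 6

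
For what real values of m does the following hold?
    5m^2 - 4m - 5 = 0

m = -0.677 or m = 1.477

Discriminant: (-4)^2 - 4*5*(-5) = 116.
Quadratic formula: m = (4 +/- sqrt(116)) / 10.
So m = 2/5 + sqrt(29)/5 ~= 1.477 or m = 2/5 - sqrt(29)/5 ~= -0.677.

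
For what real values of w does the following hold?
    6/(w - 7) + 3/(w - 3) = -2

Multiply both sides by (w - 7)(w - 3):
6(w - 3) + 3(w - 7) = -2(w - 7)(w - 3).
Expand and collect terms: -2w² + 11w - 3 = 0.
By the quadratic formula, w = (-11 ± √97) / -4, so w ≈ 0.2878 or w ≈ 5.2122.
Neither value makes a denominator zero (w ≠ 7, w ≠ 3), so both are valid.

w = 0.2878 or w = 5.2122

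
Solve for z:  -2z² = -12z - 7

z = -0.5355 or z = 6.5355

Rearrange to standard form: -2z² + 12z + 7 = 0.
Discriminant: (12)² − 4·(-2)·7 = 200.
Quadratic formula: z = (-12 ± √200) / (-4).
So z = 3 - 5·√(2)/2 ≈ -0.5355 or z = 3 + 5·√(2)/2 ≈ 6.5355.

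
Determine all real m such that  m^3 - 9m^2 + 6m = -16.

m = -1 or m = 2 or m = 8

Rearrange: m^3 - 9m^2 + 6m + 16 = 0.
Possible rational roots are divisors of 16. Testing m = 2 gives 0, so (m - 2) is a factor.
Divide: m^3 - 9m^2 + 6m + 16 = (m - 2)(m^2 - 7m - 8).
Factor the quadratic: m = 8 or m = -1.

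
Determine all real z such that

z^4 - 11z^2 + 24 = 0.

z = -2.8284 or z = -1.7321 or z = 1.7321 or z = 2.8284

Let u = z^2. The equation becomes u^2 - 11u + 24 = 0.
Factor: (u - 3)(u - 8) = 0, so u = 3 or u = 8.
z^2 = 3 gives z = +/-sqrt(3) ~= +/-1.7321.
z^2 = 8 gives z = +/-2*sqrt(2) ~= +/-2.8284.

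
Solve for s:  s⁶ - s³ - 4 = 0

Let u = s³. The equation becomes u² - u - 4 = 0.
By the quadratic formula, u = 1/2 + √(17)/2 or u = 1/2 - √(17)/2.
s³ = 1/2 + √(17)/2 gives s = ∛(1/2 + √(17)/2) ≈ 1.3683.
s³ = 1/2 - √(17)/2 gives s = -∛(-1/2 + √(17)/2) ≈ -1.1602.

s = -1.1602 or s = 1.3683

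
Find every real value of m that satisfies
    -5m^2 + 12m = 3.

m = 0.2835 or m = 2.1165

Rearrange to standard form: -5m^2 + 12m - 3 = 0.
Discriminant: (12)^2 - 4*(-5)*(-3) = 84.
Quadratic formula: m = (-12 +/- sqrt(84)) / (-10).
So m = 6/5 - sqrt(21)/5 ~= 0.2835 or m = sqrt(21)/5 + 6/5 ~= 2.1165.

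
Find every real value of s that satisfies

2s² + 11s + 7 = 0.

Discriminant: (11)² − 4·2·7 = 65.
Quadratic formula: s = (-11 ± √65) / 4.
So s = -11/4 + √(65)/4 ≈ -0.7344 or s = -11/4 - √(65)/4 ≈ -4.7656.

s = -4.7656 or s = -0.7344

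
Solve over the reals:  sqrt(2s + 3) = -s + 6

Square both sides: 2s + 3 = (-s + 6)^2.
Expand and rearrange: s^2 - 14s + 33 = 0.
Solving gives s = 11 or s = 3.
Check each candidate in the original equation:
  s = 11: sqrt(25) = 5, while -s + 6 = -5 — extraneous.
  s = 3: sqrt(9) = 3, while -s + 6 = 3 — valid.

s = 3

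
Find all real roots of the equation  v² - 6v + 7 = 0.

Discriminant: (-6)² − 4·1·7 = 8.
Quadratic formula: v = (6 ± √8) / 2.
So v = √(2) + 3 ≈ 4.4142 or v = 3 - √(2) ≈ 1.5858.

v = 1.5858 or v = 4.4142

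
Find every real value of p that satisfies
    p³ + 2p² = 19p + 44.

p = -4 or p = -2.4641 or p = 4.4641

Rearrange: p³ + 2p² - 19p - 44 = 0.
Possible rational roots are divisors of -44. Testing p = -4 gives 0, so (p + 4) is a factor.
Divide: p³ + 2p² - 19p - 44 = (p + 4)(p² - 2p - 11).
Apply the quadratic formula to p² - 2p - 11 = 0: p = (2 ± √48)/2, i.e. p ≈ 4.4641 or p ≈ -2.4641.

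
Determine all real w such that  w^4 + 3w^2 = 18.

w = -1.7321 or w = 1.7321

Let u = w^2. The equation becomes u^2 + 3u - 18 = 0.
Factor: (u - 3)(u + 6) = 0, so u = 3 or u = -6.
w^2 = 3 gives w = +/-sqrt(3) ~= +/-1.7321.
w^2 = -6 < 0 has no real solution.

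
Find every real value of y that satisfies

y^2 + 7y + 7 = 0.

Discriminant: (7)^2 - 4*1*7 = 21.
Quadratic formula: y = (-7 +/- sqrt(21)) / 2.
So y = -7/2 + sqrt(21)/2 ~= -1.2087 or y = -7/2 - sqrt(21)/2 ~= -5.7913.

y = -5.7913 or y = -1.2087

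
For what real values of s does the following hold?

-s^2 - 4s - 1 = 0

Discriminant: (-4)^2 - 4*(-1)*(-1) = 12.
Quadratic formula: s = (4 +/- sqrt(12)) / (-2).
So s = -2 - sqrt(3) ~= -3.7321 or s = -2 + sqrt(3) ~= -0.2679.

s = -3.7321 or s = -0.2679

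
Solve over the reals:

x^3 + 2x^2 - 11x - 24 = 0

x = -3 or x = -2.3723 or x = 3.3723

Possible rational roots are divisors of -24. Testing x = -3 gives 0, so (x + 3) is a factor.
Divide: x^3 + 2x^2 - 11x - 24 = (x + 3)(x^2 - x - 8).
Apply the quadratic formula to x^2 - x - 8 = 0: x = (1 +/- sqrt(33))/2, i.e. x ~= 3.3723 or x ~= -2.3723.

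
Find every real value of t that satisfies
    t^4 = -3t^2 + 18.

t = -1.7321 or t = 1.7321

Let u = t^2. The equation becomes u^2 + 3u - 18 = 0.
Factor: (u - 3)(u + 6) = 0, so u = 3 or u = -6.
t^2 = 3 gives t = +/-sqrt(3) ~= +/-1.7321.
t^2 = -6 < 0 has no real solution.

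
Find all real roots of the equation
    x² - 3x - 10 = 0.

x = -2 or x = 5

Factor: (x + 2)(x - 5) = 0.
So x = -2 or x = 5.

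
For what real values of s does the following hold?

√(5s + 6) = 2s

Square both sides: 5s + 6 = (2s)².
Expand and rearrange: 4s² - 5s - 6 = 0.
Solving gives s = 2 or s = -0.75.
Check each candidate in the original equation:
  s = 2: √(16) = 4, while 2s = 4 — valid.
  s = -0.75: √(2.25) = 1.5, while 2s = -1.5 — extraneous.

s = 2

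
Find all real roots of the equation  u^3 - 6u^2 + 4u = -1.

u = -0.1926 or u = 1 or u = 5.1926

Rearrange: u^3 - 6u^2 + 4u + 1 = 0.
Possible rational roots are divisors of 1. Testing u = 1 gives 0, so (u - 1) is a factor.
Divide: u^3 - 6u^2 + 4u + 1 = (u - 1)(u^2 - 5u - 1).
Apply the quadratic formula to u^2 - 5u - 1 = 0: u = (5 +/- sqrt(29))/2, i.e. u ~= 5.1926 or u ~= -0.1926.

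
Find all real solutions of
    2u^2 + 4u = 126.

Bring every term to one side: 2u^2 + 4u - 126 = 0.
Factor: 2(u + 9)(u - 7) = 0.
So u = -9 or u = 7.

u = -9 or u = 7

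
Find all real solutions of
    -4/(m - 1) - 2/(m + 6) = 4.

m = -6.576 or m = 0.076

Multiply both sides by (m - 1)(m + 6):
-4(m + 6) - 2(m - 1) = 4(m - 1)(m + 6).
Expand and collect terms: 4m² + 26m - 2 = 0.
By the quadratic formula, m = (-26 ± √708) / 8, so m ≈ 0.076 or m ≈ -6.576.
Neither value makes a denominator zero (m ≠ 1, m ≠ -6), so both are valid.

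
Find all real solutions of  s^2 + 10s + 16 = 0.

Factor: (s + 8)(s + 2) = 0.
So s = -8 or s = -2.

s = -8 or s = -2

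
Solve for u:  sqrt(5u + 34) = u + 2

Square both sides: 5u + 34 = (u + 2)^2.
Expand and rearrange: u^2 - u - 30 = 0.
Solving gives u = 6 or u = -5.
Check each candidate in the original equation:
  u = 6: sqrt(64) = 8, while u + 2 = 8 — valid.
  u = -5: sqrt(9) = 3, while u + 2 = -3 — extraneous.

u = 6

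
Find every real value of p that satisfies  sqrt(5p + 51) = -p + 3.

p = -3

Square both sides: 5p + 51 = (-p + 3)^2.
Expand and rearrange: p^2 - 11p - 42 = 0.
Solving gives p = 14 or p = -3.
Check each candidate in the original equation:
  p = 14: sqrt(121) = 11, while -p + 3 = -11 — extraneous.
  p = -3: sqrt(36) = 6, while -p + 3 = 6 — valid.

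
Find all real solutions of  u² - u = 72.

Bring every term to one side: u² - u - 72 = 0.
Factor: (u + 8)(u - 9) = 0.
So u = -8 or u = 9.

u = -8 or u = 9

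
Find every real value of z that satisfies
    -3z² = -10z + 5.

z = 0.6126 or z = 2.7208

Rearrange to standard form: -3z² + 10z - 5 = 0.
Discriminant: (10)² − 4·(-3)·(-5) = 40.
Quadratic formula: z = (-10 ± √40) / (-6).
So z = 5/3 - √(10)/3 ≈ 0.6126 or z = √(10)/3 + 5/3 ≈ 2.7208.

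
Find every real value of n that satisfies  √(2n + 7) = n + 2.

Square both sides: 2n + 7 = (n + 2)².
Expand and rearrange: n² + 2n - 3 = 0.
Solving gives n = 1 or n = -3.
Check each candidate in the original equation:
  n = 1: √(9) = 3, while n + 2 = 3 — valid.
  n = -3: √(1) = 1, while n + 2 = -1 — extraneous.

n = 1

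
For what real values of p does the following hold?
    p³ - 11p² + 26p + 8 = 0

Possible rational roots are divisors of 8. Testing p = 4 gives 0, so (p - 4) is a factor.
Divide: p³ - 11p² + 26p + 8 = (p - 4)(p² - 7p - 2).
Apply the quadratic formula to p² - 7p - 2 = 0: p = (7 ± √57)/2, i.e. p ≈ 7.2749 or p ≈ -0.2749.

p = -0.2749 or p = 4 or p = 7.2749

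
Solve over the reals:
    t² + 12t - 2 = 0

Discriminant: (12)² − 4·1·(-2) = 152.
Quadratic formula: t = (-12 ± √152) / 2.
So t = -6 + √(38) ≈ 0.1644 or t = -√(38) - 6 ≈ -12.1644.

t = -12.1644 or t = 0.1644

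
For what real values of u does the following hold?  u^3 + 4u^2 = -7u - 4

u = -1

Rearrange: u^3 + 4u^2 + 7u + 4 = 0.
Possible rational roots are divisors of 4. Testing u = -1 gives 0, so (u + 1) is a factor.
Divide: u^3 + 4u^2 + 7u + 4 = (u + 1)(u^2 + 3u + 4).
The quadratic u^2 + 3u + 4 has discriminant -7 < 0, so no further real roots.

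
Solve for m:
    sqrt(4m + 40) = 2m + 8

m = -1

Square both sides: 4m + 40 = (2m + 8)^2.
Expand and rearrange: 4m^2 + 28m + 24 = 0.
Solving gives m = -1 or m = -6.
Check each candidate in the original equation:
  m = -1: sqrt(36) = 6, while 2m + 8 = 6 — valid.
  m = -6: sqrt(16) = 4, while 2m + 8 = -4 — extraneous.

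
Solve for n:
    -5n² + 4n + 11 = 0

Discriminant: (4)² − 4·(-5)·11 = 236.
Quadratic formula: n = (-4 ± √236) / (-10).
So n = 2/5 - √(59)/5 ≈ -1.1362 or n = 2/5 + √(59)/5 ≈ 1.9362.

n = -1.1362 or n = 1.9362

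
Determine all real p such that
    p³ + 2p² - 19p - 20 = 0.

Possible rational roots are divisors of -20. Testing p = 4 gives 0, so (p - 4) is a factor.
Divide: p³ + 2p² - 19p - 20 = (p - 4)(p² + 6p + 5).
Factor the quadratic: p = -1 or p = -5.

p = -5 or p = -1 or p = 4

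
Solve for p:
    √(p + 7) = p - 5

Square both sides: p + 7 = (p - 5)².
Expand and rearrange: p² - 11p + 18 = 0.
Solving gives p = 9 or p = 2.
Check each candidate in the original equation:
  p = 9: √(16) = 4, while p - 5 = 4 — valid.
  p = 2: √(9) = 3, while p - 5 = -3 — extraneous.

p = 9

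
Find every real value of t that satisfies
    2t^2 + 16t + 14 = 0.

t = -7 or t = -1

Factor: 2(t + 7)(t + 1) = 0.
So t = -7 or t = -1.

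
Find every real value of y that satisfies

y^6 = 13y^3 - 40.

Let u = y^3. The equation becomes u^2 - 13u + 40 = 0.
Factor: (u - 5)(u - 8) = 0, so u = 5 or u = 8.
y^3 = 5 gives y = (5)^(1/3) ~= 1.71.
y^3 = 8 gives y = 2.

y = 1.71 or y = 2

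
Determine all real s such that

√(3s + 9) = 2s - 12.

s = 9

Square both sides: 3s + 9 = (2s - 12)².
Expand and rearrange: 4s² - 51s + 135 = 0.
Solving gives s = 9 or s = 3.75.
Check each candidate in the original equation:
  s = 9: √(36) = 6, while 2s - 12 = 6 — valid.
  s = 3.75: √(20.25) = 4.5, while 2s - 12 = -4.5 — extraneous.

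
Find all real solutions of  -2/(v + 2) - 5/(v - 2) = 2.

Multiply both sides by (v + 2)(v - 2):
-2(v - 2) - 5(v + 2) = 2(v + 2)(v - 2).
Expand and collect terms: 2v² + 7v - 2 = 0.
By the quadratic formula, v = (-7 ± √65) / 4, so v ≈ 0.2656 or v ≈ -3.7656.
Neither value makes a denominator zero (v ≠ -2, v ≠ 2), so both are valid.

v = -3.7656 or v = 0.2656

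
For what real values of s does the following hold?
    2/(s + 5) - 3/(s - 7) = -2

s = -5.8958 or s = 8.3958

Multiply both sides by (s + 5)(s - 7):
2(s - 7) - 3(s + 5) = -2(s + 5)(s - 7).
Expand and collect terms: -2s² + 5s + 99 = 0.
By the quadratic formula, s = (-5 ± √817) / -4, so s ≈ -5.8958 or s ≈ 8.3958.
Neither value makes a denominator zero (s ≠ -5, s ≠ 7), so both are valid.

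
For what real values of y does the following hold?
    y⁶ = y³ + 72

y = -2 or y = 2.0801

Let u = y³. The equation becomes u² - u - 72 = 0.
Factor: (u + 8)(u - 9) = 0, so u = -8 or u = 9.
y³ = -8 gives y = -2.
y³ = 9 gives y = ∛(9) ≈ 2.0801.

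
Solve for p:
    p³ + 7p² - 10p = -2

p = -8.2426 or p = 0.2426 or p = 1

Rearrange: p³ + 7p² - 10p + 2 = 0.
Possible rational roots are divisors of 2. Testing p = 1 gives 0, so (p - 1) is a factor.
Divide: p³ + 7p² - 10p + 2 = (p - 1)(p² + 8p - 2).
Apply the quadratic formula to p² + 8p - 2 = 0: p = (-8 ± √72)/2, i.e. p ≈ 0.2426 or p ≈ -8.2426.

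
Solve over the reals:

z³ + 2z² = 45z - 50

z = -8.217 or z = 1.217 or z = 5

Rearrange: z³ + 2z² - 45z + 50 = 0.
Possible rational roots are divisors of 50. Testing z = 5 gives 0, so (z - 5) is a factor.
Divide: z³ + 2z² - 45z + 50 = (z - 5)(z² + 7z - 10).
Apply the quadratic formula to z² + 7z - 10 = 0: z = (-7 ± √89)/2, i.e. z ≈ 1.217 or z ≈ -8.217.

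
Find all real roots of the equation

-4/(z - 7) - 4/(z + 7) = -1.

Multiply both sides by (z - 7)(z + 7):
-4(z + 7) - 4(z - 7) = -(z - 7)(z + 7).
Expand and collect terms: -z² + 8z + 49 = 0.
By the quadratic formula, z = (-8 ± √260) / -2, so z ≈ -4.0623 or z ≈ 12.0623.
Neither value makes a denominator zero (z ≠ 7, z ≠ -7), so both are valid.

z = -4.0623 or z = 12.0623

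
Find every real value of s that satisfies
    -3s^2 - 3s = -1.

Rearrange to standard form: -3s^2 - 3s + 1 = 0.
Discriminant: (-3)^2 - 4*(-3)*1 = 21.
Quadratic formula: s = (3 +/- sqrt(21)) / (-6).
So s = -sqrt(21)/6 - 1/2 ~= -1.2638 or s = -1/2 + sqrt(21)/6 ~= 0.2638.

s = -1.2638 or s = 0.2638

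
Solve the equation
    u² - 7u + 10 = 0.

Factor: (u - 5)(u - 2) = 0.
So u = 5 or u = 2.

u = 2 or u = 5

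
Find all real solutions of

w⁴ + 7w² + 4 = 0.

No real solutions.

Let u = w². The equation becomes u² + 7u + 4 = 0.
By the quadratic formula, u = -7/2 + √(33)/2 or u = -7/2 - √(33)/2.
w² = -7/2 + √(33)/2 < 0 has no real solution.
w² = -7/2 - √(33)/2 < 0 has no real solution.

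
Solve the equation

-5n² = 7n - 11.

n = -2.3401 or n = 0.9401

Rearrange to standard form: -5n² - 7n + 11 = 0.
Discriminant: (-7)² − 4·(-5)·11 = 269.
Quadratic formula: n = (7 ± √269) / (-10).
So n = -√(269)/10 - 7/10 ≈ -2.3401 or n = -7/10 + √(269)/10 ≈ 0.9401.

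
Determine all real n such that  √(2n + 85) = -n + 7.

n = -2

Square both sides: 2n + 85 = (-n + 7)².
Expand and rearrange: n² - 16n - 36 = 0.
Solving gives n = 18 or n = -2.
Check each candidate in the original equation:
  n = 18: √(121) = 11, while -n + 7 = -11 — extraneous.
  n = -2: √(81) = 9, while -n + 7 = 9 — valid.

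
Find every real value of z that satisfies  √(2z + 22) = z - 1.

z = 7

Square both sides: 2z + 22 = (z - 1)².
Expand and rearrange: z² - 4z - 21 = 0.
Solving gives z = 7 or z = -3.
Check each candidate in the original equation:
  z = 7: √(36) = 6, while z - 1 = 6 — valid.
  z = -3: √(16) = 4, while z - 1 = -4 — extraneous.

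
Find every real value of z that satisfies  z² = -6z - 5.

z = -5 or z = -1

Bring every term to one side: z² + 6z + 5 = 0.
Factor: (z + 5)(z + 1) = 0.
So z = -5 or z = -1.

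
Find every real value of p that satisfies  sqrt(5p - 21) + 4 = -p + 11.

Isolate the radical: sqrt(5p - 21) = -p + 7.
Square both sides: 5p - 21 = (-p + 7)^2.
Expand and rearrange: p^2 - 19p + 70 = 0.
Solving gives p = 14 or p = 5.
Check each candidate in the original equation:
  p = 14: sqrt(49) = 7, while -p + 7 = -7 — extraneous.
  p = 5: sqrt(4) = 2, while -p + 7 = 2 — valid.

p = 5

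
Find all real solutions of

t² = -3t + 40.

t = -8 or t = 5

Bring every term to one side: t² + 3t - 40 = 0.
Factor: (t - 5)(t + 8) = 0.
So t = 5 or t = -8.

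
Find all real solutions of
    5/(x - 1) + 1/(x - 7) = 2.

x = 3.2087 or x = 7.7913

Multiply both sides by (x - 1)(x - 7):
5(x - 7) + (x - 1) = 2(x - 1)(x - 7).
Expand and collect terms: 2x² - 22x + 50 = 0.
By the quadratic formula, x = (22 ± √84) / 4, so x ≈ 7.7913 or x ≈ 3.2087.
Neither value makes a denominator zero (x ≠ 1, x ≠ 7), so both are valid.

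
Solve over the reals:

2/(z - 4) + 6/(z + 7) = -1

Multiply both sides by (z - 4)(z + 7):
2(z + 7) + 6(z - 4) = -(z - 4)(z + 7).
Expand and collect terms: -z² - 11z + 38 = 0.
By the quadratic formula, z = (11 ± √273) / -2, so z ≈ -13.7614 or z ≈ 2.7614.
Neither value makes a denominator zero (z ≠ 4, z ≠ -7), so both are valid.

z = -13.7614 or z = 2.7614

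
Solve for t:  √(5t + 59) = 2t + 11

Square both sides: 5t + 59 = (2t + 11)².
Expand and rearrange: 4t² + 39t + 62 = 0.
Solving gives t = -2 or t = -7.75.
Check each candidate in the original equation:
  t = -2: √(49) = 7, while 2t + 11 = 7 — valid.
  t = -7.75: √(20.25) = 4.5, while 2t + 11 = -4.5 — extraneous.

t = -2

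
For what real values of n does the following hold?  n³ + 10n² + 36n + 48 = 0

n = -4

Possible rational roots are divisors of 48. Testing n = -4 gives 0, so (n + 4) is a factor.
Divide: n³ + 10n² + 36n + 48 = (n + 4)(n² + 6n + 12).
The quadratic n² + 6n + 12 has discriminant -12 < 0, so no further real roots.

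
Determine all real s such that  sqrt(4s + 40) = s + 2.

s = 6

Square both sides: 4s + 40 = (s + 2)^2.
Expand and rearrange: s^2 - 36 = 0.
Solving gives s = 6 or s = -6.
Check each candidate in the original equation:
  s = 6: sqrt(64) = 8, while s + 2 = 8 — valid.
  s = -6: sqrt(16) = 4, while s + 2 = -4 — extraneous.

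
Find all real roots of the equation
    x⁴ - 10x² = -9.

Let u = x². The equation becomes u² - 10u + 9 = 0.
Factor: (u - 9)(u - 1) = 0, so u = 9 or u = 1.
x² = 9 gives x = ±3.
x² = 1 gives x = ±1.

x = -3 or x = -1 or x = 1 or x = 3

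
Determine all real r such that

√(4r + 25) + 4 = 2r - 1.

Isolate the radical: √(4r + 25) = 2r - 5.
Square both sides: 4r + 25 = (2r - 5)².
Expand and rearrange: 4r² - 24r = 0.
Solving gives r = 6 or r = 0.
Check each candidate in the original equation:
  r = 6: √(49) = 7, while 2r - 5 = 7 — valid.
  r = 0: √(25) = 5, while 2r - 5 = -5 — extraneous.

r = 6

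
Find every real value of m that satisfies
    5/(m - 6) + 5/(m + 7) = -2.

m = -9.9642 or m = 3.9642

Multiply both sides by (m - 6)(m + 7):
5(m + 7) + 5(m - 6) = -2(m - 6)(m + 7).
Expand and collect terms: -2m^2 - 12m + 79 = 0.
By the quadratic formula, m = (12 +/- sqrt(776)) / -4, so m ~= -9.9642 or m ~= 3.9642.
Neither value makes a denominator zero (m != 6, m != -7), so both are valid.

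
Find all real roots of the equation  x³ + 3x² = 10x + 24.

Rearrange: x³ + 3x² - 10x - 24 = 0.
Possible rational roots are divisors of -24. Testing x = 3 gives 0, so (x - 3) is a factor.
Divide: x³ + 3x² - 10x - 24 = (x - 3)(x² + 6x + 8).
Factor the quadratic: x = -2 or x = -4.

x = -4 or x = -2 or x = 3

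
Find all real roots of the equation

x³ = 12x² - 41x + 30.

x = 1 or x = 5 or x = 6

Rearrange: x³ - 12x² + 41x - 30 = 0.
Possible rational roots are divisors of -30. Testing x = 5 gives 0, so (x - 5) is a factor.
Divide: x³ - 12x² + 41x - 30 = (x - 5)(x² - 7x + 6).
Factor the quadratic: x = 6 or x = 1.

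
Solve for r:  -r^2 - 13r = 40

Bring every term to one side: -r^2 - 13r - 40 = 0.
Factor: -1(r + 5)(r + 8) = 0.
So r = -5 or r = -8.

r = -8 or r = -5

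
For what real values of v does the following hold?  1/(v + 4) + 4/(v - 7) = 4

v = -3.7712 or v = 8.0212

Multiply both sides by (v + 4)(v - 7):
(v - 7) + 4(v + 4) = 4(v + 4)(v - 7).
Expand and collect terms: 4v^2 - 17v - 121 = 0.
By the quadratic formula, v = (17 +/- sqrt(2225)) / 8, so v ~= 8.0212 or v ~= -3.7712.
Neither value makes a denominator zero (v != -4, v != 7), so both are valid.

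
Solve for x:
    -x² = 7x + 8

x = -5.5616 or x = -1.4384

Rearrange to standard form: -x² - 7x - 8 = 0.
Discriminant: (-7)² − 4·(-1)·(-8) = 17.
Quadratic formula: x = (7 ± √17) / (-2).
So x = -7/2 - √(17)/2 ≈ -5.5616 or x = -7/2 + √(17)/2 ≈ -1.4384.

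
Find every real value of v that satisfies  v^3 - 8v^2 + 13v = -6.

v = -0.3723 or v = 3 or v = 5.3723

Rearrange: v^3 - 8v^2 + 13v + 6 = 0.
Possible rational roots are divisors of 6. Testing v = 3 gives 0, so (v - 3) is a factor.
Divide: v^3 - 8v^2 + 13v + 6 = (v - 3)(v^2 - 5v - 2).
Apply the quadratic formula to v^2 - 5v - 2 = 0: v = (5 +/- sqrt(33))/2, i.e. v ~= 5.3723 or v ~= -0.3723.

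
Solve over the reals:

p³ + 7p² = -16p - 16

p = -4

Rearrange: p³ + 7p² + 16p + 16 = 0.
Possible rational roots are divisors of 16. Testing p = -4 gives 0, so (p + 4) is a factor.
Divide: p³ + 7p² + 16p + 16 = (p + 4)(p² + 3p + 4).
The quadratic p² + 3p + 4 has discriminant -7 < 0, so no further real roots.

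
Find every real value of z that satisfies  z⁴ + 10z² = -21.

Let u = z². The equation becomes u² + 10u + 21 = 0.
Factor: (u + 7)(u + 3) = 0, so u = -7 or u = -3.
z² = -7 < 0 has no real solution.
z² = -3 < 0 has no real solution.

No real solutions.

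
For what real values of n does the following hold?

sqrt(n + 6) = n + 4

Square both sides: n + 6 = (n + 4)^2.
Expand and rearrange: n^2 + 7n + 10 = 0.
Solving gives n = -2 or n = -5.
Check each candidate in the original equation:
  n = -2: sqrt(4) = 2, while n + 4 = 2 — valid.
  n = -5: sqrt(1) = 1, while n + 4 = -1 — extraneous.

n = -2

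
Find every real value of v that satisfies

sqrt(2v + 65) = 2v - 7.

Square both sides: 2v + 65 = (2v - 7)^2.
Expand and rearrange: 4v^2 - 30v - 16 = 0.
Solving gives v = 8 or v = -0.5.
Check each candidate in the original equation:
  v = 8: sqrt(81) = 9, while 2v - 7 = 9 — valid.
  v = -0.5: sqrt(64) = 8, while 2v - 7 = -8 — extraneous.

v = 8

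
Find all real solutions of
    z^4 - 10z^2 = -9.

z = -3 or z = -1 or z = 1 or z = 3

Let u = z^2. The equation becomes u^2 - 10u + 9 = 0.
Factor: (u - 9)(u - 1) = 0, so u = 9 or u = 1.
z^2 = 9 gives z = +/-3.
z^2 = 1 gives z = +/-1.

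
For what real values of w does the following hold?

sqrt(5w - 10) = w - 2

Square both sides: 5w - 10 = (w - 2)^2.
Expand and rearrange: w^2 - 9w + 14 = 0.
Solving gives w = 7 or w = 2.
Check each candidate in the original equation:
  w = 7: sqrt(25) = 5, while w - 2 = 5 — valid.
  w = 2: sqrt(0) = 0, while w - 2 = 0 — valid.

w = 2 or w = 7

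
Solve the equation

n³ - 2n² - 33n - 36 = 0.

n = -4 or n = -1.2426 or n = 7.2426

Possible rational roots are divisors of -36. Testing n = -4 gives 0, so (n + 4) is a factor.
Divide: n³ - 2n² - 33n - 36 = (n + 4)(n² - 6n - 9).
Apply the quadratic formula to n² - 6n - 9 = 0: n = (6 ± √72)/2, i.e. n ≈ 7.2426 or n ≈ -1.2426.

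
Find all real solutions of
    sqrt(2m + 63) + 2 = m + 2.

m = 9

Isolate the radical: sqrt(2m + 63) = m.
Square both sides: 2m + 63 = (m)^2.
Expand and rearrange: m^2 - 2m - 63 = 0.
Solving gives m = 9 or m = -7.
Check each candidate in the original equation:
  m = 9: sqrt(81) = 9, while m = 9 — valid.
  m = -7: sqrt(49) = 7, while m = -7 — extraneous.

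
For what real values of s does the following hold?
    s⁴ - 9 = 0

s = -1.7321 or s = 1.7321

Let u = s². The equation becomes u² - 9 = 0.
Factor: (u - 3)(u + 3) = 0, so u = 3 or u = -3.
s² = 3 gives s = ±√(3) ≈ ±1.7321.
s² = -3 < 0 has no real solution.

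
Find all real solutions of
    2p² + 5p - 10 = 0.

Discriminant: (5)² − 4·2·(-10) = 105.
Quadratic formula: p = (-5 ± √105) / 4.
So p = -5/4 + √(105)/4 ≈ 1.3117 or p = -√(105)/4 - 5/4 ≈ -3.8117.

p = -3.8117 or p = 1.3117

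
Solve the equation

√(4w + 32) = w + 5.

Square both sides: 4w + 32 = (w + 5)².
Expand and rearrange: w² + 6w - 7 = 0.
Solving gives w = 1 or w = -7.
Check each candidate in the original equation:
  w = 1: √(36) = 6, while w + 5 = 6 — valid.
  w = -7: √(4) = 2, while w + 5 = -2 — extraneous.

w = 1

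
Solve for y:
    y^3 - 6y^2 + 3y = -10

y = -1 or y = 2 or y = 5

Rearrange: y^3 - 6y^2 + 3y + 10 = 0.
Possible rational roots are divisors of 10. Testing y = 5 gives 0, so (y - 5) is a factor.
Divide: y^3 - 6y^2 + 3y + 10 = (y - 5)(y^2 - y - 2).
Factor the quadratic: y = 2 or y = -1.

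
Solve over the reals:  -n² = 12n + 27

Bring every term to one side: -n² - 12n - 27 = 0.
Factor: -1(n + 3)(n + 9) = 0.
So n = -3 or n = -9.

n = -9 or n = -3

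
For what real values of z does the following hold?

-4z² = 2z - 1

Rearrange to standard form: -4z² - 2z + 1 = 0.
Discriminant: (-2)² − 4·(-4)·1 = 20.
Quadratic formula: z = (2 ± √20) / (-8).
So z = -√(5)/4 - 1/4 ≈ -0.809 or z = -1/4 + √(5)/4 ≈ 0.309.

z = -0.809 or z = 0.309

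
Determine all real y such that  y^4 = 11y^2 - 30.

y = -2.4495 or y = -2.2361 or y = 2.2361 or y = 2.4495

Let u = y^2. The equation becomes u^2 - 11u + 30 = 0.
Factor: (u - 5)(u - 6) = 0, so u = 5 or u = 6.
y^2 = 5 gives y = +/-sqrt(5) ~= +/-2.2361.
y^2 = 6 gives y = +/-sqrt(6) ~= +/-2.4495.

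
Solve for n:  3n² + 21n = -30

n = -5 or n = -2

Bring every term to one side: 3n² + 21n + 30 = 0.
Factor: 3(n + 2)(n + 5) = 0.
So n = -2 or n = -5.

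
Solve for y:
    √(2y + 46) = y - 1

y = 9

Square both sides: 2y + 46 = (y - 1)².
Expand and rearrange: y² - 4y - 45 = 0.
Solving gives y = 9 or y = -5.
Check each candidate in the original equation:
  y = 9: √(64) = 8, while y - 1 = 8 — valid.
  y = -5: √(36) = 6, while y - 1 = -6 — extraneous.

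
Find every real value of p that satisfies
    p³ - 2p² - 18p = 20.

Rearrange: p³ - 2p² - 18p - 20 = 0.
Possible rational roots are divisors of -20. Testing p = -2 gives 0, so (p + 2) is a factor.
Divide: p³ - 2p² - 18p - 20 = (p + 2)(p² - 4p - 10).
Apply the quadratic formula to p² - 4p - 10 = 0: p = (4 ± √56)/2, i.e. p ≈ 5.7417 or p ≈ -1.7417.

p = -2 or p = -1.7417 or p = 5.7417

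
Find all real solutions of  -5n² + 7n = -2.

n = -0.2434 or n = 1.6434

Rearrange to standard form: -5n² + 7n + 2 = 0.
Discriminant: (7)² − 4·(-5)·2 = 89.
Quadratic formula: n = (-7 ± √89) / (-10).
So n = 7/10 - √(89)/10 ≈ -0.2434 or n = 7/10 + √(89)/10 ≈ 1.6434.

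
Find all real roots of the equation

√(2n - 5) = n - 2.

Square both sides: 2n - 5 = (n - 2)².
Expand and rearrange: n² - 6n + 9 = 0.
This gives the repeated root n = 3.
Check in the original equation:
  n = 3: √(1) = 1, while n - 2 = 1 — valid.

n = 3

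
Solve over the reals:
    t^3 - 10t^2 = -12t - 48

t = -1.5826 or t = 4 or t = 7.5826

Rearrange: t^3 - 10t^2 + 12t + 48 = 0.
Possible rational roots are divisors of 48. Testing t = 4 gives 0, so (t - 4) is a factor.
Divide: t^3 - 10t^2 + 12t + 48 = (t - 4)(t^2 - 6t - 12).
Apply the quadratic formula to t^2 - 6t - 12 = 0: t = (6 +/- sqrt(84))/2, i.e. t ~= 7.5826 or t ~= -1.5826.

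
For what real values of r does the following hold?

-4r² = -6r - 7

r = -0.7707 or r = 2.2707

Rearrange to standard form: -4r² + 6r + 7 = 0.
Discriminant: (6)² − 4·(-4)·7 = 148.
Quadratic formula: r = (-6 ± √148) / (-8).
So r = 3/4 - √(37)/4 ≈ -0.7707 or r = 3/4 + √(37)/4 ≈ 2.2707.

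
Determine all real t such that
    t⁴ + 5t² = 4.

t = -0.8376 or t = 0.8376

Let u = t². The equation becomes u² + 5u - 4 = 0.
By the quadratic formula, u = -5/2 + √(41)/2 or u = -√(41)/2 - 5/2.
t² = -5/2 + √(41)/2 gives t = ±√(-5/2 + √(41)/2) ≈ ±0.8376.
t² = -√(41)/2 - 5/2 < 0 has no real solution.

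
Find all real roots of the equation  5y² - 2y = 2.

Rearrange to standard form: 5y² - 2y - 2 = 0.
Discriminant: (-2)² − 4·5·(-2) = 44.
Quadratic formula: y = (2 ± √44) / 10.
So y = 1/5 + √(11)/5 ≈ 0.8633 or y = 1/5 - √(11)/5 ≈ -0.4633.

y = -0.4633 or y = 0.8633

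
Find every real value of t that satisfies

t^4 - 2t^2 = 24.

t = -2.4495 or t = 2.4495

Let u = t^2. The equation becomes u^2 - 2u - 24 = 0.
Factor: (u - 6)(u + 4) = 0, so u = 6 or u = -4.
t^2 = 6 gives t = +/-sqrt(6) ~= +/-2.4495.
t^2 = -4 < 0 has no real solution.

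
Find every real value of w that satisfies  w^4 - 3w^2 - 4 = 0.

Let u = w^2. The equation becomes u^2 - 3u - 4 = 0.
Factor: (u + 1)(u - 4) = 0, so u = -1 or u = 4.
w^2 = -1 < 0 has no real solution.
w^2 = 4 gives w = +/-2.

w = -2 or w = 2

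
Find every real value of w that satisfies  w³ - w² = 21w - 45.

w = -5 or w = 3

Rearrange: w³ - w² - 21w + 45 = 0.
Possible rational roots are divisors of 45. Testing w = -5 gives 0, so (w + 5) is a factor.
Divide: w³ - w² - 21w + 45 = (w + 5)(w² - 6w + 9).
The quadratic has the repeated root w = 3.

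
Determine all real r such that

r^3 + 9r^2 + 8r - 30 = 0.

Possible rational roots are divisors of -30. Testing r = -3 gives 0, so (r + 3) is a factor.
Divide: r^3 + 9r^2 + 8r - 30 = (r + 3)(r^2 + 6r - 10).
Apply the quadratic formula to r^2 + 6r - 10 = 0: r = (-6 +/- sqrt(76))/2, i.e. r ~= 1.3589 or r ~= -7.3589.

r = -7.3589 or r = -3 or r = 1.3589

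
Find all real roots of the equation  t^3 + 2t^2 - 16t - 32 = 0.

t = -4 or t = -2 or t = 4

Possible rational roots are divisors of -32. Testing t = -4 gives 0, so (t + 4) is a factor.
Divide: t^3 + 2t^2 - 16t - 32 = (t + 4)(t^2 - 2t - 8).
Factor the quadratic: t = 4 or t = -2.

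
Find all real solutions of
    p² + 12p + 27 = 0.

p = -9 or p = -3

Factor: (p + 9)(p + 3) = 0.
So p = -9 or p = -3.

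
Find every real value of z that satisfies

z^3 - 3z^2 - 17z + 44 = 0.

Possible rational roots are divisors of 44. Testing z = -4 gives 0, so (z + 4) is a factor.
Divide: z^3 - 3z^2 - 17z + 44 = (z + 4)(z^2 - 7z + 11).
Apply the quadratic formula to z^2 - 7z + 11 = 0: z = (7 +/- sqrt(5))/2, i.e. z ~= 4.618 or z ~= 2.382.

z = -4 or z = 2.382 or z = 4.618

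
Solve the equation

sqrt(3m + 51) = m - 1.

m = 10

Square both sides: 3m + 51 = (m - 1)^2.
Expand and rearrange: m^2 - 5m - 50 = 0.
Solving gives m = 10 or m = -5.
Check each candidate in the original equation:
  m = 10: sqrt(81) = 9, while m - 1 = 9 — valid.
  m = -5: sqrt(36) = 6, while m - 1 = -6 — extraneous.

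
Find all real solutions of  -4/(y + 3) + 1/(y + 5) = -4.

y = -5.1712 or y = -2.0788

Multiply both sides by (y + 3)(y + 5):
-4(y + 5) + (y + 3) = -4(y + 3)(y + 5).
Expand and collect terms: -4y^2 - 29y - 43 = 0.
By the quadratic formula, y = (29 +/- sqrt(153)) / -8, so y ~= -5.1712 or y ~= -2.0788.
Neither value makes a denominator zero (y != -3, y != -5), so both are valid.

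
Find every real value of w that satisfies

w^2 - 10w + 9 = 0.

w = 1 or w = 9

Factor: (w - 1)(w - 9) = 0.
So w = 1 or w = 9.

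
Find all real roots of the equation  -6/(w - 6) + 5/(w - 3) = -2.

Multiply both sides by (w - 6)(w - 3):
-6(w - 3) + 5(w - 6) = -2(w - 6)(w - 3).
Expand and collect terms: -2w² + 19w - 24 = 0.
Factor or apply the quadratic formula: w = 1.5 or w = 8.
Neither value makes a denominator zero (w ≠ 6, w ≠ 3), so both are valid.

w = 1.5 or w = 8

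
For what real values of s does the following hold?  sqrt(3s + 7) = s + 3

Square both sides: 3s + 7 = (s + 3)^2.
Expand and rearrange: s^2 + 3s + 2 = 0.
Solving gives s = -1 or s = -2.
Check each candidate in the original equation:
  s = -1: sqrt(4) = 2, while s + 3 = 2 — valid.
  s = -2: sqrt(1) = 1, while s + 3 = 1 — valid.

s = -2 or s = -1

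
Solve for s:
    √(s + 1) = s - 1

Square both sides: s + 1 = (s - 1)².
Expand and rearrange: s² - 3s = 0.
Solving gives s = 3 or s = 0.
Check each candidate in the original equation:
  s = 3: √(4) = 2, while s - 1 = 2 — valid.
  s = 0: √(1) = 1, while s - 1 = -1 — extraneous.

s = 3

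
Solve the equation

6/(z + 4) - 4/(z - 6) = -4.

z = -5.3788 or z = 6.8788

Multiply both sides by (z + 4)(z - 6):
6(z - 6) - 4(z + 4) = -4(z + 4)(z - 6).
Expand and collect terms: -4z² + 6z + 148 = 0.
By the quadratic formula, z = (-6 ± √2404) / -8, so z ≈ -5.3788 or z ≈ 6.8788.
Neither value makes a denominator zero (z ≠ -4, z ≠ 6), so both are valid.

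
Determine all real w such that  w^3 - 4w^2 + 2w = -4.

Rearrange: w^3 - 4w^2 + 2w + 4 = 0.
Possible rational roots are divisors of 4. Testing w = 2 gives 0, so (w - 2) is a factor.
Divide: w^3 - 4w^2 + 2w + 4 = (w - 2)(w^2 - 2w - 2).
Apply the quadratic formula to w^2 - 2w - 2 = 0: w = (2 +/- sqrt(12))/2, i.e. w ~= 2.7321 or w ~= -0.7321.

w = -0.7321 or w = 2 or w = 2.7321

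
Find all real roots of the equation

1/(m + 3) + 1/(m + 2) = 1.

m = -2.618 or m = -0.382

Multiply both sides by (m + 3)(m + 2):
(m + 2) + (m + 3) = (m + 3)(m + 2).
Expand and collect terms: m^2 + 3m + 1 = 0.
By the quadratic formula, m = (-3 +/- sqrt(5)) / 2, so m ~= -0.382 or m ~= -2.618.
Neither value makes a denominator zero (m != -3, m != -2), so both are valid.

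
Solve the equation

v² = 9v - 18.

v = 3 or v = 6

Bring every term to one side: v² - 9v + 18 = 0.
Factor: (v - 3)(v - 6) = 0.
So v = 3 or v = 6.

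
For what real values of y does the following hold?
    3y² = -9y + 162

y = -9 or y = 6

Bring every term to one side: 3y² + 9y - 162 = 0.
Factor: 3(y + 9)(y - 6) = 0.
So y = -9 or y = 6.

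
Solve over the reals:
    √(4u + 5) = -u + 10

u = 5

Square both sides: 4u + 5 = (-u + 10)².
Expand and rearrange: u² - 24u + 95 = 0.
Solving gives u = 19 or u = 5.
Check each candidate in the original equation:
  u = 19: √(81) = 9, while -u + 10 = -9 — extraneous.
  u = 5: √(25) = 5, while -u + 10 = 5 — valid.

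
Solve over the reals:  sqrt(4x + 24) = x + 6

Square both sides: 4x + 24 = (x + 6)^2.
Expand and rearrange: x^2 + 8x + 12 = 0.
Solving gives x = -2 or x = -6.
Check each candidate in the original equation:
  x = -2: sqrt(16) = 4, while x + 6 = 4 — valid.
  x = -6: sqrt(0) = 0, while x + 6 = 0 — valid.

x = -6 or x = -2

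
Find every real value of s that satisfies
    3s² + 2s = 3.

Rearrange to standard form: 3s² + 2s - 3 = 0.
Discriminant: (2)² − 4·3·(-3) = 40.
Quadratic formula: s = (-2 ± √40) / 6.
So s = -1/3 + √(10)/3 ≈ 0.7208 or s = -√(10)/3 - 1/3 ≈ -1.3874.

s = -1.3874 or s = 0.7208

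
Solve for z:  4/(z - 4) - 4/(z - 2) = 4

Multiply both sides by (z - 4)(z - 2):
4(z - 2) - 4(z - 4) = 4(z - 4)(z - 2).
Expand and collect terms: 4z^2 - 24z + 24 = 0.
By the quadratic formula, z = (24 +/- sqrt(192)) / 8, so z ~= 4.7321 or z ~= 1.2679.
Neither value makes a denominator zero (z != 4, z != 2), so both are valid.

z = 1.2679 or z = 4.7321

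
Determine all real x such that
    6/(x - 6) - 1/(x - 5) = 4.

Multiply both sides by (x - 6)(x - 5):
6(x - 5) - (x - 6) = 4(x - 6)(x - 5).
Expand and collect terms: 4x^2 - 49x + 144 = 0.
By the quadratic formula, x = (49 +/- sqrt(97)) / 8, so x ~= 7.3561 or x ~= 4.8939.
Neither value makes a denominator zero (x != 6, x != 5), so both are valid.

x = 4.8939 or x = 7.3561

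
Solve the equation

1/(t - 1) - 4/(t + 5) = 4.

Multiply both sides by (t - 1)(t + 5):
(t + 5) - 4(t - 1) = 4(t - 1)(t + 5).
Expand and collect terms: 4t^2 + 19t - 29 = 0.
By the quadratic formula, t = (-19 +/- sqrt(825)) / 8, so t ~= 1.2154 or t ~= -5.9654.
Neither value makes a denominator zero (t != 1, t != -5), so both are valid.

t = -5.9654 or t = 1.2154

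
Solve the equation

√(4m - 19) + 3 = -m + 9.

Isolate the radical: √(4m - 19) = -m + 6.
Square both sides: 4m - 19 = (-m + 6)².
Expand and rearrange: m² - 16m + 55 = 0.
Solving gives m = 11 or m = 5.
Check each candidate in the original equation:
  m = 11: √(25) = 5, while -m + 6 = -5 — extraneous.
  m = 5: √(1) = 1, while -m + 6 = 1 — valid.

m = 5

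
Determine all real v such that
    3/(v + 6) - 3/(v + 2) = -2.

v = -7.1623 or v = -0.8377

Multiply both sides by (v + 6)(v + 2):
3(v + 2) - 3(v + 6) = -2(v + 6)(v + 2).
Expand and collect terms: -2v² - 16v - 12 = 0.
By the quadratic formula, v = (16 ± √160) / -4, so v ≈ -7.1623 or v ≈ -0.8377.
Neither value makes a denominator zero (v ≠ -6, v ≠ -2), so both are valid.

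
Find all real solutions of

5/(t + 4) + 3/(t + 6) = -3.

Multiply both sides by (t + 4)(t + 6):
5(t + 6) + 3(t + 4) = -3(t + 4)(t + 6).
Expand and collect terms: -3t^2 - 38t - 114 = 0.
By the quadratic formula, t = (38 +/- sqrt(76)) / -6, so t ~= -7.7863 or t ~= -4.8804.
Neither value makes a denominator zero (t != -4, t != -6), so both are valid.

t = -7.7863 or t = -4.8804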